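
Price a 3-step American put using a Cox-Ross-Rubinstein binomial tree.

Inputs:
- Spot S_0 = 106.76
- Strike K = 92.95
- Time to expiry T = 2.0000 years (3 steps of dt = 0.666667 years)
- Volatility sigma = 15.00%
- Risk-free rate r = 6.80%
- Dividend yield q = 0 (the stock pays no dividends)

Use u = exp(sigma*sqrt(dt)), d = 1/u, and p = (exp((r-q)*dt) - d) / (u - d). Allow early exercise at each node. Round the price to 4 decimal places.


Answer: Price = V(0,0) = 1.0008

Derivation:
dt = T/N = 0.666667
u = exp(sigma*sqrt(dt)) = 1.130290; d = 1/u = 0.884728
p = (exp((r-q)*dt) - d) / (u - d) = 0.658279
Discount per step: exp(-r*dt) = 0.955679
Stock lattice S(k, i) with i counting down-moves:
  k=0: S(0,0) = 106.7600
  k=1: S(1,0) = 120.6698; S(1,1) = 94.4536
  k=2: S(2,0) = 136.3919; S(2,1) = 106.7600; S(2,2) = 83.5658
  k=3: S(3,0) = 154.1624; S(3,1) = 120.6698; S(3,2) = 94.4536; S(3,3) = 73.9330
Terminal payoffs V(N, i) = max(K - S_T, 0):
  V(3,0) = 0.000000; V(3,1) = 0.000000; V(3,2) = 0.000000; V(3,3) = 19.016957
Backward induction: V(k, i) = exp(-r*dt) * [p * V(k+1, i) + (1-p) * V(k+1, i+1)]; then take max(V_cont, immediate exercise) for American.
  V(2,0) = exp(-r*dt) * [p*0.000000 + (1-p)*0.000000] = 0.000000; exercise = 0.000000; V(2,0) = max -> 0.000000
  V(2,1) = exp(-r*dt) * [p*0.000000 + (1-p)*0.000000] = 0.000000; exercise = 0.000000; V(2,1) = max -> 0.000000
  V(2,2) = exp(-r*dt) * [p*0.000000 + (1-p)*19.016957] = 6.210478; exercise = 9.384200; V(2,2) = max -> 9.384200
  V(1,0) = exp(-r*dt) * [p*0.000000 + (1-p)*0.000000] = 0.000000; exercise = 0.000000; V(1,0) = max -> 0.000000
  V(1,1) = exp(-r*dt) * [p*0.000000 + (1-p)*9.384200] = 3.064652; exercise = 0.000000; V(1,1) = max -> 3.064652
  V(0,0) = exp(-r*dt) * [p*0.000000 + (1-p)*3.064652] = 1.000841; exercise = 0.000000; V(0,0) = max -> 1.000841


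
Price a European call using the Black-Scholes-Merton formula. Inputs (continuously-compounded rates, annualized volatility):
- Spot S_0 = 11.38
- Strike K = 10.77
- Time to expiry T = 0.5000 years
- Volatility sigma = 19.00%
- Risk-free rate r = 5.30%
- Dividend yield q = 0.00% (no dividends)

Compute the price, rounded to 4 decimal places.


Answer: Price = 1.1360

Derivation:
d1 = (ln(S/K) + (r - q + 0.5*sigma^2) * T) / (sigma * sqrt(T)) = 0.67449009
d2 = d1 - sigma * sqrt(T) = 0.54013980
exp(-rT) = 0.97384804; exp(-qT) = 1.00000000
C = S_0 * exp(-qT) * N(d1) - K * exp(-rT) * N(d2)
N(d1) = 0.75000011; N(d2) = 0.70544969
C = 11.3800 * 1.00000000 * 0.75000011 - 10.7700 * 0.97384804 * 0.70544969 = 1.1360


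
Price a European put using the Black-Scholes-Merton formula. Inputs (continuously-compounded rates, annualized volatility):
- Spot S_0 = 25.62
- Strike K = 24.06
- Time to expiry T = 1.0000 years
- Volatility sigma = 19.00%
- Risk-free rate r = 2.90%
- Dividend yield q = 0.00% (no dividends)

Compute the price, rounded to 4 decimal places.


d1 = (ln(S/K) + (r - q + 0.5*sigma^2) * T) / (sigma * sqrt(T)) = 0.57827677
d2 = d1 - sigma * sqrt(T) = 0.38827677
exp(-rT) = 0.97141646; exp(-qT) = 1.00000000
P = K * exp(-rT) * N(-d2) - S_0 * exp(-qT) * N(-d1)
N(-d1) = 0.28153864; N(-d2) = 0.34890561
P = 24.0600 * 0.97141646 * 0.34890561 - 25.6200 * 1.00000000 * 0.28153864 = 0.9417

Answer: Price = 0.9417


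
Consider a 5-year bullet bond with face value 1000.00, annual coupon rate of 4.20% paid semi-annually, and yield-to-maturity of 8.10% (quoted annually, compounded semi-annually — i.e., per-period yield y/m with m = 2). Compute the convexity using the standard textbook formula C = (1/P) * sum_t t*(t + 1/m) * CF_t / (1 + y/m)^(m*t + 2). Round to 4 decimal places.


Answer: Convexity = 22.1457

Derivation:
Coupon per period c = face * coupon_rate / m = 21.000000
Periods per year m = 2; per-period yield y/m = 0.040500
Number of cashflows N = 10
Cashflows (t years, CF_t, discount factor 1/(1+y/m)^(m*t), PV):
  t = 0.5000: CF_t = 21.000000, DF = 0.961076, PV = 20.182605
  t = 1.0000: CF_t = 21.000000, DF = 0.923668, PV = 19.397025
  t = 1.5000: CF_t = 21.000000, DF = 0.887715, PV = 18.642023
  t = 2.0000: CF_t = 21.000000, DF = 0.853162, PV = 17.916409
  t = 2.5000: CF_t = 21.000000, DF = 0.819954, PV = 17.219038
  t = 3.0000: CF_t = 21.000000, DF = 0.788039, PV = 16.548811
  t = 3.5000: CF_t = 21.000000, DF = 0.757365, PV = 15.904671
  t = 4.0000: CF_t = 21.000000, DF = 0.727886, PV = 15.285604
  t = 4.5000: CF_t = 21.000000, DF = 0.699554, PV = 14.690634
  t = 5.0000: CF_t = 1021.000000, DF = 0.672325, PV = 686.443657
Price P = sum_t PV_t = 842.230477
Convexity numerator sum_t t*(t + 1/m) * CF_t / (1+y/m)^(m*t + 2):
  t = 0.5000: term = 9.321012
  t = 1.0000: term = 26.874613
  t = 1.5000: term = 51.657113
  t = 2.0000: term = 82.744053
  t = 2.5000: term = 119.285036
  t = 3.0000: term = 160.498847
  t = 3.5000: term = 205.668874
  t = 4.0000: term = 254.138788
  t = 4.5000: term = 305.308491
  t = 5.0000: term = 17436.263412
Convexity = (1/P) * sum = 18651.760238 / 842.230477 = 22.145672


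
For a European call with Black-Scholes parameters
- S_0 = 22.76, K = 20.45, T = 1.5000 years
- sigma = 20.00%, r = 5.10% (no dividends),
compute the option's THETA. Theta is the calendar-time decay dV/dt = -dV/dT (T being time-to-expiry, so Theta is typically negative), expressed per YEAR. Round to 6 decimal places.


Answer: Theta = -1.216747

Derivation:
d1 = 0.8716987993; d2 = 0.6267498250
phi(d1) = 0.2728404924; exp(-qT) = 1.0000000000; exp(-rT) = 0.9263529143
Theta = -S*exp(-qT)*phi(d1)*sigma/(2*sqrt(T)) - r*K*exp(-rT)*N(d2) + q*S*exp(-qT)*N(d1)
N(d1) = 0.8083136423; N(d2) = 0.7345883811; sqrt(T) = 1.2247448714
Term 1 = -22.7600 * 1.0000000000 * 0.2728404924 * 0.2000 / (2 * 1.2247448714) = -0.5070320972
Term 2 = -0.0510 * 20.4500 * 0.9263529143 * 0.7345883811 = -0.7097150510
Term 3 = 0 (no dividend yield, q = 0)
Theta = -0.5070320972 + (-0.7097150510) + (0.0000000000) = -1.216747


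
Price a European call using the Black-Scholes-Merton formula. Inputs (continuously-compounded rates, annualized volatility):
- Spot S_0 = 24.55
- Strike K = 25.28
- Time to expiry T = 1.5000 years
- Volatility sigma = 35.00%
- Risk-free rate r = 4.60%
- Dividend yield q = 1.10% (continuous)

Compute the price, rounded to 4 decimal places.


d1 = (ln(S/K) + (r - q + 0.5*sigma^2) * T) / (sigma * sqrt(T)) = 0.26844841
d2 = d1 - sigma * sqrt(T) = -0.16021229
exp(-rT) = 0.93332668; exp(-qT) = 0.98363538
C = S_0 * exp(-qT) * N(d1) - K * exp(-rT) * N(d2)
N(d1) = 0.60582291; N(d2) = 0.43635692
C = 24.5500 * 0.98363538 * 0.60582291 - 25.2800 * 0.93332668 * 0.43635692 = 4.3339

Answer: Price = 4.3339


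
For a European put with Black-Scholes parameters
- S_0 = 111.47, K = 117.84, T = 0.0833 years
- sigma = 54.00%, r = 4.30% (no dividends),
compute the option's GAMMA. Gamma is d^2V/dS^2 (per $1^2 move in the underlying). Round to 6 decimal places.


d1 = -0.2556584433; d2 = -0.4115118360
phi(d1) = 0.3861153372; exp(-qT) = 1.0000000000; exp(-rT) = 0.9964245074
Gamma = exp(-qT) * phi(d1) / (S * sigma * sqrt(T)) = 1.0000000000 * 0.3861153372 / (111.4700 * 0.5400 * 0.2886173938) = 0.022225

Answer: Gamma = 0.022225


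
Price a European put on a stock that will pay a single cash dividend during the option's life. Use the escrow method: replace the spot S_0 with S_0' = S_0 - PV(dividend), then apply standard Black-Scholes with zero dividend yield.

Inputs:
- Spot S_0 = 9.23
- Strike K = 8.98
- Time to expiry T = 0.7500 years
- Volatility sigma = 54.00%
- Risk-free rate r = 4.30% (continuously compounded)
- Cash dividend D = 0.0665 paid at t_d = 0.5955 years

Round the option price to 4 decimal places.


PV(D) = D * exp(-r * t_d) = 0.0665 * 0.97471857 = 0.06481878
S_0' = S_0 - PV(D) = 9.2300 - 0.06481878 = 9.16518122
d1 = (ln(S_0'/K) + (r + sigma^2/2)*T) / (sigma*sqrt(T)) = 0.34643533
d2 = d1 - sigma*sqrt(T) = -0.12121839
exp(-rT) = 0.96826449
N(-d1) = 0.36450779; N(-d2) = 0.54824097
P = K * exp(-rT) * N(-d2) - S_0' * N(-d1) = 8.9800 * 0.96826449 * 0.54824097 - 9.16518122 * 0.36450779 = 1.4262

Answer: Price = 1.4262


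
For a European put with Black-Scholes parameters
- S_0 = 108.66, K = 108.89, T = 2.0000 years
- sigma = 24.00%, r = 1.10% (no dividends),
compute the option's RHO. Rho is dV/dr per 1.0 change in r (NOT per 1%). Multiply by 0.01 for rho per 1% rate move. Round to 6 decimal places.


d1 = 0.2282939697; d2 = -0.1111172852
phi(d1) = 0.3886805031; exp(-qT) = 1.0000000000; exp(-rT) = 0.9782402351
N(-d2) = 0.5442383290
Rho = -K*T*exp(-rT)*N(-d2) = -108.8900 * 2.0000 * 0.9782402351 * 0.5442383290 = -115.945164

Answer: Rho = -115.945164


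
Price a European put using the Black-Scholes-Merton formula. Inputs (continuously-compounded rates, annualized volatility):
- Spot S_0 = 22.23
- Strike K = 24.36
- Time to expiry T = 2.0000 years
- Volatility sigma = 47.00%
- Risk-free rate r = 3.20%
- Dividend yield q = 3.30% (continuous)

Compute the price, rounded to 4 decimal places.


d1 = (ln(S/K) + (r - q + 0.5*sigma^2) * T) / (sigma * sqrt(T)) = 0.19167150
d2 = d1 - sigma * sqrt(T) = -0.47300887
exp(-rT) = 0.93800500; exp(-qT) = 0.93613086
P = K * exp(-rT) * N(-d2) - S_0 * exp(-qT) * N(-d1)
N(-d1) = 0.42399977; N(-d2) = 0.68189658
P = 24.3600 * 0.93800500 * 0.68189658 - 22.2300 * 0.93613086 * 0.42399977 = 6.7577

Answer: Price = 6.7577


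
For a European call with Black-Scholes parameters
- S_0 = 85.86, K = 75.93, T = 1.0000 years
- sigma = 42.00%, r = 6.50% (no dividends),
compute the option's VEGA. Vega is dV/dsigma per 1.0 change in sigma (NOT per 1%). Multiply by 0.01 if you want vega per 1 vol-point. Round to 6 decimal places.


d1 = 0.6573957133; d2 = 0.2373957133
phi(d1) = 0.3214146981; exp(-qT) = 1.0000000000; exp(-rT) = 0.9370674634
Vega = S * exp(-qT) * phi(d1) * sqrt(T) = 85.8600 * 1.0000000000 * 0.3214146981 * 1.0000000000 = 27.596666

Answer: Vega = 27.596666


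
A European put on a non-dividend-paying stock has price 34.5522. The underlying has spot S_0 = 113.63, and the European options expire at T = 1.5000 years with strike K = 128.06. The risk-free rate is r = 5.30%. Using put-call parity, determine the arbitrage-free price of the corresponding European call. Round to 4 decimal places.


Put-call parity: C - P = S_0 * exp(-qT) - K * exp(-rT).
S_0 * exp(-qT) = 113.6300 * 1.00000000 = 113.63000000
K * exp(-rT) = 128.0600 * 0.92357802 = 118.27340124
C = P + S*exp(-qT) - K*exp(-rT)
C = 34.5522 + 113.63000000 - 118.27340124 = 29.9088

Answer: Call price = 29.9088


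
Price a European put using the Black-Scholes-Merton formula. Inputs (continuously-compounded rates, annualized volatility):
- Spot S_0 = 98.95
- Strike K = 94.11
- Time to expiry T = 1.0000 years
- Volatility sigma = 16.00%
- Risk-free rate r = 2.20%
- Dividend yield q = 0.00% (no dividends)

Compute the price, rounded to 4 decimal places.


Answer: Price = 3.2531

Derivation:
d1 = (ln(S/K) + (r - q + 0.5*sigma^2) * T) / (sigma * sqrt(T)) = 0.53093976
d2 = d1 - sigma * sqrt(T) = 0.37093976
exp(-rT) = 0.97824024; exp(-qT) = 1.00000000
P = K * exp(-rT) * N(-d2) - S_0 * exp(-qT) * N(-d1)
N(-d1) = 0.29773026; N(-d2) = 0.35534120
P = 94.1100 * 0.97824024 * 0.35534120 - 98.9500 * 1.00000000 * 0.29773026 = 3.2531


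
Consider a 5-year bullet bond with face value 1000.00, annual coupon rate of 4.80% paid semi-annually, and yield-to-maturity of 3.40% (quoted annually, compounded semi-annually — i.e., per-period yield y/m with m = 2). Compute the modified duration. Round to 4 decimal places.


Coupon per period c = face * coupon_rate / m = 24.000000
Periods per year m = 2; per-period yield y/m = 0.017000
Number of cashflows N = 10
Cashflows (t years, CF_t, discount factor 1/(1+y/m)^(m*t), PV):
  t = 0.5000: CF_t = 24.000000, DF = 0.983284, PV = 23.598820
  t = 1.0000: CF_t = 24.000000, DF = 0.966848, PV = 23.204346
  t = 1.5000: CF_t = 24.000000, DF = 0.950686, PV = 22.816466
  t = 2.0000: CF_t = 24.000000, DF = 0.934795, PV = 22.435070
  t = 2.5000: CF_t = 24.000000, DF = 0.919169, PV = 22.060049
  t = 3.0000: CF_t = 24.000000, DF = 0.903804, PV = 21.691297
  t = 3.5000: CF_t = 24.000000, DF = 0.888696, PV = 21.328709
  t = 4.0000: CF_t = 24.000000, DF = 0.873841, PV = 20.972182
  t = 4.5000: CF_t = 24.000000, DF = 0.859234, PV = 20.621615
  t = 5.0000: CF_t = 1024.000000, DF = 0.844871, PV = 865.148038
Price P = sum_t PV_t = 1063.876593
First compute Macaulay numerator sum_t t * PV_t:
  t * PV_t at t = 0.5000: 11.799410
  t * PV_t at t = 1.0000: 23.204346
  t * PV_t at t = 1.5000: 34.224699
  t * PV_t at t = 2.0000: 44.870140
  t * PV_t at t = 2.5000: 55.150123
  t * PV_t at t = 3.0000: 65.073892
  t * PV_t at t = 3.5000: 74.650482
  t * PV_t at t = 4.0000: 83.888728
  t * PV_t at t = 4.5000: 92.797266
  t * PV_t at t = 5.0000: 4325.740192
Macaulay duration D = 4811.399278 / 1063.876593 = 4.522516
Modified duration = D / (1 + y/m) = 4.522516 / (1 + 0.017000) = 4.446919

Answer: Modified duration = 4.4469


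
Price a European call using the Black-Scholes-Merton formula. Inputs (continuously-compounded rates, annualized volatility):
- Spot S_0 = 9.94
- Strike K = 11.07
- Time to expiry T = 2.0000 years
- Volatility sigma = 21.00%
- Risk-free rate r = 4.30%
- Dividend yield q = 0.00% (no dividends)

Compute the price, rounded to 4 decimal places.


Answer: Price = 1.0805

Derivation:
d1 = (ln(S/K) + (r - q + 0.5*sigma^2) * T) / (sigma * sqrt(T)) = 0.07551993
d2 = d1 - sigma * sqrt(T) = -0.22146492
exp(-rT) = 0.91759423; exp(-qT) = 1.00000000
C = S_0 * exp(-qT) * N(d1) - K * exp(-rT) * N(d2)
N(d1) = 0.53009948; N(d2) = 0.41236522
C = 9.9400 * 1.00000000 * 0.53009948 - 11.0700 * 0.91759423 * 0.41236522 = 1.0805


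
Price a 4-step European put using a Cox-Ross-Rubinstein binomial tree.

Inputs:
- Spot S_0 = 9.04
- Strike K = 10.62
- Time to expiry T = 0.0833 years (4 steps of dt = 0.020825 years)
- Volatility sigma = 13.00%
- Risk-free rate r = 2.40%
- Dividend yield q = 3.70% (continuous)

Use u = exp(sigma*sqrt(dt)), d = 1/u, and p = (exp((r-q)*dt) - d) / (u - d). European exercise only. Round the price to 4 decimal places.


Answer: Price = V(0,0) = 1.5866

Derivation:
dt = T/N = 0.020825
u = exp(sigma*sqrt(dt)) = 1.018937; d = 1/u = 0.981415
p = (exp((r-q)*dt) - d) / (u - d) = 0.488096
Discount per step: exp(-r*dt) = 0.999500
Stock lattice S(k, i) with i counting down-moves:
  k=0: S(0,0) = 9.0400
  k=1: S(1,0) = 9.2112; S(1,1) = 8.8720
  k=2: S(2,0) = 9.3856; S(2,1) = 9.0400; S(2,2) = 8.7071
  k=3: S(3,0) = 9.5634; S(3,1) = 9.2112; S(3,2) = 8.8720; S(3,3) = 8.5453
  k=4: S(4,0) = 9.7445; S(4,1) = 9.3856; S(4,2) = 9.0400; S(4,3) = 8.7071; S(4,4) = 8.3865
Terminal payoffs V(N, i) = max(K - S_T, 0):
  V(4,0) = 0.875532; V(4,1) = 1.234373; V(4,2) = 1.580000; V(4,3) = 1.912899; V(4,4) = 2.233539
Backward induction: V(k, i) = exp(-r*dt) * [p * V(k+1, i) + (1-p) * V(k+1, i+1)].
  V(3,0) = exp(-r*dt) * [p*0.875532 + (1-p)*1.234373] = 1.058695
  V(3,1) = exp(-r*dt) * [p*1.234373 + (1-p)*1.580000] = 1.410596
  V(3,2) = exp(-r*dt) * [p*1.580000 + (1-p)*1.912899] = 1.749538
  V(3,3) = exp(-r*dt) * [p*1.912899 + (1-p)*2.233539] = 2.075998
  V(2,0) = exp(-r*dt) * [p*1.058695 + (1-p)*1.410596] = 1.238216
  V(2,1) = exp(-r*dt) * [p*1.410596 + (1-p)*1.749538] = 1.583310
  V(2,2) = exp(-r*dt) * [p*1.749538 + (1-p)*2.075998] = 1.915696
  V(1,0) = exp(-r*dt) * [p*1.238216 + (1-p)*1.583310] = 1.414164
  V(1,1) = exp(-r*dt) * [p*1.583310 + (1-p)*1.915696] = 1.752584
  V(0,0) = exp(-r*dt) * [p*1.414164 + (1-p)*1.752584] = 1.586609


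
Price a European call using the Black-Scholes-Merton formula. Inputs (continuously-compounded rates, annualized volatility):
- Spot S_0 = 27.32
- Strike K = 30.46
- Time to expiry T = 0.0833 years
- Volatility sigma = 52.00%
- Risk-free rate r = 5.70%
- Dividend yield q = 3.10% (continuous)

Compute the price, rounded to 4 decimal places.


Answer: Price = 0.6045

Derivation:
d1 = (ln(S/K) + (r - q + 0.5*sigma^2) * T) / (sigma * sqrt(T)) = -0.63543903
d2 = d1 - sigma * sqrt(T) = -0.78552007
exp(-rT) = 0.99526315; exp(-qT) = 0.99742103
C = S_0 * exp(-qT) * N(d1) - K * exp(-rT) * N(d2)
N(d1) = 0.26257106; N(d2) = 0.21607435
C = 27.3200 * 0.99742103 * 0.26257106 - 30.4600 * 0.99526315 * 0.21607435 = 0.6045


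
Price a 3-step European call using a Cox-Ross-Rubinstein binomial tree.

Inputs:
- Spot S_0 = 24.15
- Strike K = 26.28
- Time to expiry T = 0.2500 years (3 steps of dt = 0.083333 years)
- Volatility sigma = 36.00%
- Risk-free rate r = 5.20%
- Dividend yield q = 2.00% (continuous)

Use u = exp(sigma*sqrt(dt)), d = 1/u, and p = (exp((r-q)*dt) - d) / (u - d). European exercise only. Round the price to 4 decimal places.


dt = T/N = 0.083333
u = exp(sigma*sqrt(dt)) = 1.109515; d = 1/u = 0.901295
p = (exp((r-q)*dt) - d) / (u - d) = 0.486867
Discount per step: exp(-r*dt) = 0.995676
Stock lattice S(k, i) with i counting down-moves:
  k=0: S(0,0) = 24.1500
  k=1: S(1,0) = 26.7948; S(1,1) = 21.7663
  k=2: S(2,0) = 29.7292; S(2,1) = 24.1500; S(2,2) = 19.6178
  k=3: S(3,0) = 32.9850; S(3,1) = 26.7948; S(3,2) = 21.7663; S(3,3) = 17.6814
Terminal payoffs V(N, i) = max(S_T - K, 0):
  V(3,0) = 6.705020; V(3,1) = 0.514789; V(3,2) = 0.000000; V(3,3) = 0.000000
Backward induction: V(k, i) = exp(-r*dt) * [p * V(k+1, i) + (1-p) * V(k+1, i+1)].
  V(2,0) = exp(-r*dt) * [p*6.705020 + (1-p)*0.514789] = 3.513348
  V(2,1) = exp(-r*dt) * [p*0.514789 + (1-p)*0.000000] = 0.249550
  V(2,2) = exp(-r*dt) * [p*0.000000 + (1-p)*0.000000] = 0.000000
  V(1,0) = exp(-r*dt) * [p*3.513348 + (1-p)*0.249550] = 1.830635
  V(1,1) = exp(-r*dt) * [p*0.249550 + (1-p)*0.000000] = 0.120972
  V(0,0) = exp(-r*dt) * [p*1.830635 + (1-p)*0.120972] = 0.949227

Answer: Price = V(0,0) = 0.9492


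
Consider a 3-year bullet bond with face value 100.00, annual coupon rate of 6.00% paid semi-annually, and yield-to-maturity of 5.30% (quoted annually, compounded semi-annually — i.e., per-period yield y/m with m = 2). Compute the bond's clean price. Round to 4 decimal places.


Answer: Price = 101.9182

Derivation:
Coupon per period c = face * coupon_rate / m = 3.000000
Periods per year m = 2; per-period yield y/m = 0.026500
Number of cashflows N = 6
Cashflows (t years, CF_t, discount factor 1/(1+y/m)^(m*t), PV):
  t = 0.5000: CF_t = 3.000000, DF = 0.974184, PV = 2.922552
  t = 1.0000: CF_t = 3.000000, DF = 0.949035, PV = 2.847104
  t = 1.5000: CF_t = 3.000000, DF = 0.924535, PV = 2.773604
  t = 2.0000: CF_t = 3.000000, DF = 0.900667, PV = 2.702001
  t = 2.5000: CF_t = 3.000000, DF = 0.877415, PV = 2.632246
  t = 3.0000: CF_t = 103.000000, DF = 0.854764, PV = 88.040703
Price P = sum_t PV_t = 101.918210


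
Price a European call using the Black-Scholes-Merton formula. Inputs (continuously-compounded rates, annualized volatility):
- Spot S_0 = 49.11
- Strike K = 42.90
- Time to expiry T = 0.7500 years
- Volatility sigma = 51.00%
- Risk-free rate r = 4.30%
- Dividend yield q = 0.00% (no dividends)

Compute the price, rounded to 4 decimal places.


Answer: Price = 12.2594

Derivation:
d1 = (ln(S/K) + (r - q + 0.5*sigma^2) * T) / (sigma * sqrt(T)) = 0.59994245
d2 = d1 - sigma * sqrt(T) = 0.15826949
exp(-rT) = 0.96826449; exp(-qT) = 1.00000000
C = S_0 * exp(-qT) * N(d1) - K * exp(-rT) * N(d2)
N(d1) = 0.72572770; N(d2) = 0.56287778
C = 49.1100 * 1.00000000 * 0.72572770 - 42.9000 * 0.96826449 * 0.56287778 = 12.2594


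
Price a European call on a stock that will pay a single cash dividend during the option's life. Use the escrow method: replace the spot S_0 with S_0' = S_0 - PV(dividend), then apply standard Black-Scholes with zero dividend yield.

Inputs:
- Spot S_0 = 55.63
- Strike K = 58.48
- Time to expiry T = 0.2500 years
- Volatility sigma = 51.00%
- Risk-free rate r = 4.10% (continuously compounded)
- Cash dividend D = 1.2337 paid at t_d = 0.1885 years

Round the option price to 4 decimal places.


PV(D) = D * exp(-r * t_d) = 1.2337 * 0.99230129 = 1.22420210
S_0' = S_0 - PV(D) = 55.6300 - 1.22420210 = 54.40579790
d1 = (ln(S_0'/K) + (r + sigma^2/2)*T) / (sigma*sqrt(T)) = -0.11549642
d2 = d1 - sigma*sqrt(T) = -0.37049642
exp(-rT) = 0.98980235
N(d1) = 0.45402583; N(d2) = 0.35550632
C = S_0' * N(d1) - K * exp(-rT) * N(d2) = 54.40579790 * 0.45402583 - 58.4800 * 0.98980235 * 0.35550632 = 4.1236

Answer: Price = 4.1236


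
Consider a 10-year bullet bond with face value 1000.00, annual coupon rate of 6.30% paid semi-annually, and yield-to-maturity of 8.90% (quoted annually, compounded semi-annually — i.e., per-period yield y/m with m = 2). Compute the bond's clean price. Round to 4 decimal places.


Coupon per period c = face * coupon_rate / m = 31.500000
Periods per year m = 2; per-period yield y/m = 0.044500
Number of cashflows N = 20
Cashflows (t years, CF_t, discount factor 1/(1+y/m)^(m*t), PV):
  t = 0.5000: CF_t = 31.500000, DF = 0.957396, PV = 30.157970
  t = 1.0000: CF_t = 31.500000, DF = 0.916607, PV = 28.873117
  t = 1.5000: CF_t = 31.500000, DF = 0.877556, PV = 27.643003
  t = 2.0000: CF_t = 31.500000, DF = 0.840168, PV = 26.465297
  t = 2.5000: CF_t = 31.500000, DF = 0.804374, PV = 25.337767
  t = 3.0000: CF_t = 31.500000, DF = 0.770104, PV = 24.258273
  t = 3.5000: CF_t = 31.500000, DF = 0.737294, PV = 23.224771
  t = 4.0000: CF_t = 31.500000, DF = 0.705883, PV = 22.235300
  t = 4.5000: CF_t = 31.500000, DF = 0.675809, PV = 21.287985
  t = 5.0000: CF_t = 31.500000, DF = 0.647017, PV = 20.381029
  t = 5.5000: CF_t = 31.500000, DF = 0.619451, PV = 19.512713
  t = 6.0000: CF_t = 31.500000, DF = 0.593060, PV = 18.681392
  t = 6.5000: CF_t = 31.500000, DF = 0.567793, PV = 17.885487
  t = 7.0000: CF_t = 31.500000, DF = 0.543603, PV = 17.123492
  t = 7.5000: CF_t = 31.500000, DF = 0.520443, PV = 16.393961
  t = 8.0000: CF_t = 31.500000, DF = 0.498270, PV = 15.695510
  t = 8.5000: CF_t = 31.500000, DF = 0.477042, PV = 15.026817
  t = 9.0000: CF_t = 31.500000, DF = 0.456718, PV = 14.386613
  t = 9.5000: CF_t = 31.500000, DF = 0.437260, PV = 13.773684
  t = 10.0000: CF_t = 1031.500000, DF = 0.418631, PV = 431.817607
Price P = sum_t PV_t = 830.161789

Answer: Price = 830.1618


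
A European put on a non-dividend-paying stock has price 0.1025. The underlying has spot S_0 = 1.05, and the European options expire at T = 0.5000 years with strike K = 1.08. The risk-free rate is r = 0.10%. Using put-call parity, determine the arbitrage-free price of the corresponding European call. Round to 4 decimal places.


Answer: Call price = 0.0730

Derivation:
Put-call parity: C - P = S_0 * exp(-qT) - K * exp(-rT).
S_0 * exp(-qT) = 1.0500 * 1.00000000 = 1.05000000
K * exp(-rT) = 1.0800 * 0.99950012 = 1.07946013
C = P + S*exp(-qT) - K*exp(-rT)
C = 0.1025 + 1.05000000 - 1.07946013 = 0.0730


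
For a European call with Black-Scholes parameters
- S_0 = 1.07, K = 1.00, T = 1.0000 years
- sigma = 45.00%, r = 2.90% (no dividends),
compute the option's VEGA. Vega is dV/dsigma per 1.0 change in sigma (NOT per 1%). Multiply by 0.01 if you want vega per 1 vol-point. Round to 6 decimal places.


Answer: Vega = 0.387519

Derivation:
d1 = 0.4397969966; d2 = -0.0102030034
phi(d1) = 0.3621672228; exp(-qT) = 1.0000000000; exp(-rT) = 0.9714164645
Vega = S * exp(-qT) * phi(d1) * sqrt(T) = 1.0700 * 1.0000000000 * 0.3621672228 * 1.0000000000 = 0.387519


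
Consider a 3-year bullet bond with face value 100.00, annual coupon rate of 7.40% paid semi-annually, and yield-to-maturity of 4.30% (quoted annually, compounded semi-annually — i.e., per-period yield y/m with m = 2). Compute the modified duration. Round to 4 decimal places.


Answer: Modified duration = 2.6988

Derivation:
Coupon per period c = face * coupon_rate / m = 3.700000
Periods per year m = 2; per-period yield y/m = 0.021500
Number of cashflows N = 6
Cashflows (t years, CF_t, discount factor 1/(1+y/m)^(m*t), PV):
  t = 0.5000: CF_t = 3.700000, DF = 0.978953, PV = 3.622124
  t = 1.0000: CF_t = 3.700000, DF = 0.958348, PV = 3.545888
  t = 1.5000: CF_t = 3.700000, DF = 0.938177, PV = 3.471256
  t = 2.0000: CF_t = 3.700000, DF = 0.918431, PV = 3.398195
  t = 2.5000: CF_t = 3.700000, DF = 0.899100, PV = 3.326671
  t = 3.0000: CF_t = 103.700000, DF = 0.880177, PV = 91.274304
Price P = sum_t PV_t = 108.638438
First compute Macaulay numerator sum_t t * PV_t:
  t * PV_t at t = 0.5000: 1.811062
  t * PV_t at t = 1.0000: 3.545888
  t * PV_t at t = 1.5000: 5.206884
  t * PV_t at t = 2.0000: 6.796389
  t * PV_t at t = 2.5000: 8.316678
  t * PV_t at t = 3.0000: 273.822912
Macaulay duration D = 299.499813 / 108.638438 = 2.756849
Modified duration = D / (1 + y/m) = 2.756849 / (1 + 0.021500) = 2.698825


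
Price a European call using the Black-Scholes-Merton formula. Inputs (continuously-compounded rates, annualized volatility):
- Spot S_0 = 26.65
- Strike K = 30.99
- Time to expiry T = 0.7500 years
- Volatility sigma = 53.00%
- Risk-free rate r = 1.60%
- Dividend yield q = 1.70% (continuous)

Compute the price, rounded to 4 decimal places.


Answer: Price = 3.2870

Derivation:
d1 = (ln(S/K) + (r - q + 0.5*sigma^2) * T) / (sigma * sqrt(T)) = -0.10084658
d2 = d1 - sigma * sqrt(T) = -0.55984004
exp(-rT) = 0.98807171; exp(-qT) = 0.98733094
C = S_0 * exp(-qT) * N(d1) - K * exp(-rT) * N(d2)
N(d1) = 0.45983612; N(d2) = 0.28779427
C = 26.6500 * 0.98733094 * 0.45983612 - 30.9900 * 0.98807171 * 0.28779427 = 3.2870


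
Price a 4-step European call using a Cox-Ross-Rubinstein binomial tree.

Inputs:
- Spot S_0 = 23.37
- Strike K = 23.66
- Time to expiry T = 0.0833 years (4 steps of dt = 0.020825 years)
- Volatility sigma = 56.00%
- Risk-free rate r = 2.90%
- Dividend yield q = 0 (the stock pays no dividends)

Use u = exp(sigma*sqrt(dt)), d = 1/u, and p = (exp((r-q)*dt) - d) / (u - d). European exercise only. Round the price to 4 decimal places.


dt = T/N = 0.020825
u = exp(sigma*sqrt(dt)) = 1.084168; d = 1/u = 0.922366
p = (exp((r-q)*dt) - d) / (u - d) = 0.483541
Discount per step: exp(-r*dt) = 0.999396
Stock lattice S(k, i) with i counting down-moves:
  k=0: S(0,0) = 23.3700
  k=1: S(1,0) = 25.3370; S(1,1) = 21.5557
  k=2: S(2,0) = 27.4696; S(2,1) = 23.3700; S(2,2) = 19.8823
  k=3: S(3,0) = 29.7816; S(3,1) = 25.3370; S(3,2) = 21.5557; S(3,3) = 18.3387
  k=4: S(4,0) = 32.2883; S(4,1) = 27.4696; S(4,2) = 23.3700; S(4,3) = 19.8823; S(4,4) = 16.9150
Terminal payoffs V(N, i) = max(S_T - K, 0):
  V(4,0) = 8.628290; V(4,1) = 3.809571; V(4,2) = 0.000000; V(4,3) = 0.000000; V(4,4) = 0.000000
Backward induction: V(k, i) = exp(-r*dt) * [p * V(k+1, i) + (1-p) * V(k+1, i+1)].
  V(3,0) = exp(-r*dt) * [p*8.628290 + (1-p)*3.809571] = 6.135915
  V(3,1) = exp(-r*dt) * [p*3.809571 + (1-p)*0.000000] = 1.840973
  V(3,2) = exp(-r*dt) * [p*0.000000 + (1-p)*0.000000] = 0.000000
  V(3,3) = exp(-r*dt) * [p*0.000000 + (1-p)*0.000000] = 0.000000
  V(2,0) = exp(-r*dt) * [p*6.135915 + (1-p)*1.840973] = 3.915390
  V(2,1) = exp(-r*dt) * [p*1.840973 + (1-p)*0.000000] = 0.889649
  V(2,2) = exp(-r*dt) * [p*0.000000 + (1-p)*0.000000] = 0.000000
  V(1,0) = exp(-r*dt) * [p*3.915390 + (1-p)*0.889649] = 2.351300
  V(1,1) = exp(-r*dt) * [p*0.889649 + (1-p)*0.000000] = 0.429923
  V(0,0) = exp(-r*dt) * [p*2.351300 + (1-p)*0.429923] = 1.358167

Answer: Price = V(0,0) = 1.3582


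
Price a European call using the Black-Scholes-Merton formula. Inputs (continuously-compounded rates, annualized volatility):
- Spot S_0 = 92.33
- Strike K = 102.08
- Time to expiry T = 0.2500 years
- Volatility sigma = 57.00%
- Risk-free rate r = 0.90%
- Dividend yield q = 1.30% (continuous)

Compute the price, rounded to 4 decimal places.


Answer: Price = 6.7572

Derivation:
d1 = (ln(S/K) + (r - q + 0.5*sigma^2) * T) / (sigma * sqrt(T)) = -0.21324633
d2 = d1 - sigma * sqrt(T) = -0.49824633
exp(-rT) = 0.99775253; exp(-qT) = 0.99675528
C = S_0 * exp(-qT) * N(d1) - K * exp(-rT) * N(d2)
N(d1) = 0.41556742; N(d2) = 0.30915522
C = 92.3300 * 0.99675528 * 0.41556742 - 102.0800 * 0.99775253 * 0.30915522 = 6.7572


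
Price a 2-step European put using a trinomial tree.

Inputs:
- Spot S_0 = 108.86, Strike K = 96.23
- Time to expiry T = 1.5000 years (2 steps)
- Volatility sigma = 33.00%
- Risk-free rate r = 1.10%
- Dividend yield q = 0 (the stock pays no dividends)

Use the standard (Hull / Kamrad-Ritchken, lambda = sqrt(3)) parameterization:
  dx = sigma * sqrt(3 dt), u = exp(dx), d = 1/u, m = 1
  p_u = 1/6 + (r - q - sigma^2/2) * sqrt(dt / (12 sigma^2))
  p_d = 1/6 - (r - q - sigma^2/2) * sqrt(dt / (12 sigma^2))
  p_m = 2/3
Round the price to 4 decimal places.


Answer: Price = V(0,0) = 10.0048

Derivation:
dt = T/N = 0.750000; dx = sigma*sqrt(3*dt) = 0.495000
u = exp(dx) = 1.640498; d = 1/u = 0.609571
p_u = 0.133750, p_m = 0.666667, p_d = 0.199583
Discount per step: exp(-r*dt) = 0.991784
Stock lattice S(k, j) with j the centered position index:
  k=0: S(0,+0) = 108.8600
  k=1: S(1,-1) = 66.3579; S(1,+0) = 108.8600; S(1,+1) = 178.5846
  k=2: S(2,-2) = 40.4498; S(2,-1) = 66.3579; S(2,+0) = 108.8600; S(2,+1) = 178.5846; S(2,+2) = 292.9678
Terminal payoffs V(N, j) = max(K - S_T, 0):
  V(2,-2) = 55.780161; V(2,-1) = 29.872111; V(2,+0) = 0.000000; V(2,+1) = 0.000000; V(2,+2) = 0.000000
Backward induction: V(k, j) = exp(-r*dt) * [p_u * V(k+1, j+1) + p_m * V(k+1, j) + p_d * V(k+1, j-1)]
  V(1,-1) = exp(-r*dt) * [p_u*0.000000 + p_m*29.872111 + p_d*55.780161] = 30.792443
  V(1,+0) = exp(-r*dt) * [p_u*0.000000 + p_m*0.000000 + p_d*29.872111] = 5.912992
  V(1,+1) = exp(-r*dt) * [p_u*0.000000 + p_m*0.000000 + p_d*0.000000] = 0.000000
  V(0,+0) = exp(-r*dt) * [p_u*0.000000 + p_m*5.912992 + p_d*30.792443] = 10.004772


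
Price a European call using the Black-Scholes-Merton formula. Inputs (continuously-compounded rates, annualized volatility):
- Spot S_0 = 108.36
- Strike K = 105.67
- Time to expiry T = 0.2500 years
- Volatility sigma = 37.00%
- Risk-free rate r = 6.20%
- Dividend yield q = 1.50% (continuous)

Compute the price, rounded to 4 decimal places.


Answer: Price = 9.9212

Derivation:
d1 = (ln(S/K) + (r - q + 0.5*sigma^2) * T) / (sigma * sqrt(T)) = 0.29189452
d2 = d1 - sigma * sqrt(T) = 0.10689452
exp(-rT) = 0.98461951; exp(-qT) = 0.99625702
C = S_0 * exp(-qT) * N(d1) - K * exp(-rT) * N(d2)
N(d1) = 0.61481636; N(d2) = 0.54256367
C = 108.3600 * 0.99625702 * 0.61481636 - 105.6700 * 0.98461951 * 0.54256367 = 9.9212


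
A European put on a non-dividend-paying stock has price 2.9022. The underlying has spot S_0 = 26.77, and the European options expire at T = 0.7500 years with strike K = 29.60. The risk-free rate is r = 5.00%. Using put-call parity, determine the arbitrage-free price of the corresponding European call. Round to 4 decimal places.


Put-call parity: C - P = S_0 * exp(-qT) - K * exp(-rT).
S_0 * exp(-qT) = 26.7700 * 1.00000000 = 26.77000000
K * exp(-rT) = 29.6000 * 0.96319442 = 28.51055476
C = P + S*exp(-qT) - K*exp(-rT)
C = 2.9022 + 26.77000000 - 28.51055476 = 1.1616

Answer: Call price = 1.1616


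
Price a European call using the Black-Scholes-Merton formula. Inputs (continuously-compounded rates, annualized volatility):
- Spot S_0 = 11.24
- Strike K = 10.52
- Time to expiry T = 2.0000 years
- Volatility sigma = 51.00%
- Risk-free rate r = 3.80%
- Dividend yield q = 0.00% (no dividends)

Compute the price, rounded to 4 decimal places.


d1 = (ln(S/K) + (r - q + 0.5*sigma^2) * T) / (sigma * sqrt(T)) = 0.55778335
d2 = d1 - sigma * sqrt(T) = -0.16346557
exp(-rT) = 0.92681621; exp(-qT) = 1.00000000
C = S_0 * exp(-qT) * N(d1) - K * exp(-rT) * N(d2)
N(d1) = 0.71150383; N(d2) = 0.43507594
C = 11.2400 * 1.00000000 * 0.71150383 - 10.5200 * 0.92681621 * 0.43507594 = 3.7553

Answer: Price = 3.7553


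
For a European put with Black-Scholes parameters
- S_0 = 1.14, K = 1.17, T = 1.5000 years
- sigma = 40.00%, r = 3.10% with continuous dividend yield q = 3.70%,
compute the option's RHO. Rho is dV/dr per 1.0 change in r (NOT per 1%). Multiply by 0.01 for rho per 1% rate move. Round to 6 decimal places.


d1 = 0.1735555616; d2 = -0.3163423869
phi(d1) = 0.3929789230; exp(-qT) = 0.9460120237; exp(-rT) = 0.9545645606
N(-d2) = 0.6241286792
Rho = -K*T*exp(-rT)*N(-d2) = -1.1700 * 1.5000 * 0.9545645606 * 0.6241286792 = -1.045578

Answer: Rho = -1.045578


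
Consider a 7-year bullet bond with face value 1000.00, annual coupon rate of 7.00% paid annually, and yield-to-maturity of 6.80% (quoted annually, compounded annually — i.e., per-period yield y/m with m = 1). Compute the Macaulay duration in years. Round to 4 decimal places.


Coupon per period c = face * coupon_rate / m = 70.000000
Periods per year m = 1; per-period yield y/m = 0.068000
Number of cashflows N = 7
Cashflows (t years, CF_t, discount factor 1/(1+y/m)^(m*t), PV):
  t = 1.0000: CF_t = 70.000000, DF = 0.936330, PV = 65.543071
  t = 2.0000: CF_t = 70.000000, DF = 0.876713, PV = 61.369917
  t = 3.0000: CF_t = 70.000000, DF = 0.820892, PV = 57.462469
  t = 4.0000: CF_t = 70.000000, DF = 0.768626, PV = 53.803810
  t = 5.0000: CF_t = 70.000000, DF = 0.719687, PV = 50.378099
  t = 6.0000: CF_t = 70.000000, DF = 0.673864, PV = 47.170505
  t = 7.0000: CF_t = 1070.000000, DF = 0.630959, PV = 675.126272
Price P = sum_t PV_t = 1010.854143
Macaulay numerator sum_t t * PV_t:
  t * PV_t at t = 1.0000: 65.543071
  t * PV_t at t = 2.0000: 122.739834
  t * PV_t at t = 3.0000: 172.387407
  t * PV_t at t = 4.0000: 215.215239
  t * PV_t at t = 5.0000: 251.890496
  t * PV_t at t = 6.0000: 283.023029
  t * PV_t at t = 7.0000: 4725.883907
Macaulay duration D = (sum_t t * PV_t) / P = 5836.682983 / 1010.854143 = 5.774011

Answer: Macaulay duration = 5.7740 years


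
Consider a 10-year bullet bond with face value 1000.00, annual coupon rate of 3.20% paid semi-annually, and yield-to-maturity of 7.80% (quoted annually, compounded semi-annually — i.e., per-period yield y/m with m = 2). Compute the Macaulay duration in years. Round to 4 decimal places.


Answer: Macaulay duration = 8.2761 years

Derivation:
Coupon per period c = face * coupon_rate / m = 16.000000
Periods per year m = 2; per-period yield y/m = 0.039000
Number of cashflows N = 20
Cashflows (t years, CF_t, discount factor 1/(1+y/m)^(m*t), PV):
  t = 0.5000: CF_t = 16.000000, DF = 0.962464, PV = 15.399423
  t = 1.0000: CF_t = 16.000000, DF = 0.926337, PV = 14.821388
  t = 1.5000: CF_t = 16.000000, DF = 0.891566, PV = 14.265051
  t = 2.0000: CF_t = 16.000000, DF = 0.858100, PV = 13.729597
  t = 2.5000: CF_t = 16.000000, DF = 0.825890, PV = 13.214242
  t = 3.0000: CF_t = 16.000000, DF = 0.794889, PV = 12.718231
  t = 3.5000: CF_t = 16.000000, DF = 0.765052, PV = 12.240838
  t = 4.0000: CF_t = 16.000000, DF = 0.736335, PV = 11.781365
  t = 4.5000: CF_t = 16.000000, DF = 0.708696, PV = 11.339138
  t = 5.0000: CF_t = 16.000000, DF = 0.682094, PV = 10.913511
  t = 5.5000: CF_t = 16.000000, DF = 0.656491, PV = 10.503861
  t = 6.0000: CF_t = 16.000000, DF = 0.631849, PV = 10.109587
  t = 6.5000: CF_t = 16.000000, DF = 0.608132, PV = 9.730113
  t = 7.0000: CF_t = 16.000000, DF = 0.585305, PV = 9.364882
  t = 7.5000: CF_t = 16.000000, DF = 0.563335, PV = 9.013361
  t = 8.0000: CF_t = 16.000000, DF = 0.542190, PV = 8.675035
  t = 8.5000: CF_t = 16.000000, DF = 0.521838, PV = 8.349408
  t = 9.0000: CF_t = 16.000000, DF = 0.502250, PV = 8.036004
  t = 9.5000: CF_t = 16.000000, DF = 0.483398, PV = 7.734363
  t = 10.0000: CF_t = 1016.000000, DF = 0.465253, PV = 472.696903
Price P = sum_t PV_t = 684.636300
Macaulay numerator sum_t t * PV_t:
  t * PV_t at t = 0.5000: 7.699711
  t * PV_t at t = 1.0000: 14.821388
  t * PV_t at t = 1.5000: 21.397577
  t * PV_t at t = 2.0000: 27.459194
  t * PV_t at t = 2.5000: 33.035604
  t * PV_t at t = 3.0000: 38.154692
  t * PV_t at t = 3.5000: 42.842933
  t * PV_t at t = 4.0000: 47.125459
  t * PV_t at t = 4.5000: 51.026123
  t * PV_t at t = 5.0000: 54.567557
  t * PV_t at t = 5.5000: 57.771235
  t * PV_t at t = 6.0000: 60.657522
  t * PV_t at t = 6.5000: 63.245732
  t * PV_t at t = 7.0000: 65.554175
  t * PV_t at t = 7.5000: 67.600208
  t * PV_t at t = 8.0000: 69.400278
  t * PV_t at t = 8.5000: 70.969966
  t * PV_t at t = 9.0000: 72.324033
  t * PV_t at t = 9.5000: 73.476453
  t * PV_t at t = 10.0000: 4726.969029
Macaulay duration D = (sum_t t * PV_t) / P = 5666.098869 / 684.636300 = 8.276071


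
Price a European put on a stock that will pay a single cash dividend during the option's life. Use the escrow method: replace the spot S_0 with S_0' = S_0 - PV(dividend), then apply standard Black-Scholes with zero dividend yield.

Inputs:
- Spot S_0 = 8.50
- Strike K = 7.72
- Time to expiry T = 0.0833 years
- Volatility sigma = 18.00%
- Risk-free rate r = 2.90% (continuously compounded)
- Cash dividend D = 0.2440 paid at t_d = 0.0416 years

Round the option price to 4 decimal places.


Answer: Price = 0.0173

Derivation:
PV(D) = D * exp(-r * t_d) = 0.2440 * 0.99879433 = 0.24370582
S_0' = S_0 - PV(D) = 8.5000 - 0.24370582 = 8.25629418
d1 = (ln(S_0'/K) + (r + sigma^2/2)*T) / (sigma*sqrt(T)) = 1.36525684
d2 = d1 - sigma*sqrt(T) = 1.31330571
exp(-rT) = 0.99758722
N(-d1) = 0.08608617; N(-d2) = 0.09453998
P = K * exp(-rT) * N(-d2) - S_0' * N(-d1) = 7.7200 * 0.99758722 * 0.09453998 - 8.25629418 * 0.08608617 = 0.0173


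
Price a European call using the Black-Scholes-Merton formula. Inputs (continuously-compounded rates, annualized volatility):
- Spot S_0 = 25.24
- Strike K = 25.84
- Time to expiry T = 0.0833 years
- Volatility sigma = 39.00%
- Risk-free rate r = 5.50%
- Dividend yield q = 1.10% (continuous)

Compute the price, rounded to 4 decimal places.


d1 = (ln(S/K) + (r - q + 0.5*sigma^2) * T) / (sigma * sqrt(T)) = -0.11987724
d2 = d1 - sigma * sqrt(T) = -0.23243803
exp(-rT) = 0.99542898; exp(-qT) = 0.99908412
C = S_0 * exp(-qT) * N(d1) - K * exp(-rT) * N(d2)
N(d1) = 0.45229020; N(d2) = 0.40809891
C = 25.2400 * 0.99908412 * 0.45229020 - 25.8400 * 0.99542898 * 0.40809891 = 0.9083

Answer: Price = 0.9083


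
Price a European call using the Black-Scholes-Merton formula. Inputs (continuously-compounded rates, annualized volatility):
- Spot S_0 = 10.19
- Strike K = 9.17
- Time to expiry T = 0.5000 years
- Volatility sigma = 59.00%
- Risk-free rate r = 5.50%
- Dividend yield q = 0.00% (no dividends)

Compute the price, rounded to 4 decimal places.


Answer: Price = 2.2915

Derivation:
d1 = (ln(S/K) + (r - q + 0.5*sigma^2) * T) / (sigma * sqrt(T)) = 0.52732083
d2 = d1 - sigma * sqrt(T) = 0.11012783
exp(-rT) = 0.97287468; exp(-qT) = 1.00000000
C = S_0 * exp(-qT) * N(d1) - K * exp(-rT) * N(d2)
N(d1) = 0.70101460; N(d2) = 0.54384600
C = 10.1900 * 1.00000000 * 0.70101460 - 9.1700 * 0.97287468 * 0.54384600 = 2.2915


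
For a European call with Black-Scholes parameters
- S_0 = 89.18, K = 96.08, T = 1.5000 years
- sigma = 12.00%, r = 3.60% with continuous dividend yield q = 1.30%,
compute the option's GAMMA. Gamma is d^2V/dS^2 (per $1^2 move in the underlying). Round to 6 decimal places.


Answer: Gamma = 0.029266

Derivation:
d1 = -0.1988467099; d2 = -0.3458160944
phi(d1) = 0.3911326414; exp(-qT) = 0.9806888952; exp(-rT) = 0.9474321065
Gamma = exp(-qT) * phi(d1) / (S * sigma * sqrt(T)) = 0.9806888952 * 0.3911326414 / (89.1800 * 0.1200 * 1.2247448714) = 0.029266


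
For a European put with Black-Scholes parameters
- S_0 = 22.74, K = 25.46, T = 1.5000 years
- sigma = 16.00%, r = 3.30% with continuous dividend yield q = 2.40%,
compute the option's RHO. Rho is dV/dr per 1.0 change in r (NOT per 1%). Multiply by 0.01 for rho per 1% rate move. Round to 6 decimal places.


Answer: Rho = -26.446059

Derivation:
d1 = -0.4096930036; d2 = -0.6056521831
phi(d1) = 0.3668278143; exp(-qT) = 0.9646402935; exp(-rT) = 0.9517051581
N(-d2) = 0.7276271286
Rho = -K*T*exp(-rT)*N(-d2) = -25.4600 * 1.5000 * 0.9517051581 * 0.7276271286 = -26.446059


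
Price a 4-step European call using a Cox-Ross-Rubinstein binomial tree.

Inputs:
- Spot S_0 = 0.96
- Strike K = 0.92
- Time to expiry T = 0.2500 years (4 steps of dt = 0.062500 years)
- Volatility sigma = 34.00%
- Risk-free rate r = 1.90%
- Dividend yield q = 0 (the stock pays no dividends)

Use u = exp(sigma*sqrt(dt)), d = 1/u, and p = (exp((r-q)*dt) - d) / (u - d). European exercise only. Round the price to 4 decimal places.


dt = T/N = 0.062500
u = exp(sigma*sqrt(dt)) = 1.088717; d = 1/u = 0.918512
p = (exp((r-q)*dt) - d) / (u - d) = 0.485744
Discount per step: exp(-r*dt) = 0.998813
Stock lattice S(k, i) with i counting down-moves:
  k=0: S(0,0) = 0.9600
  k=1: S(1,0) = 1.0452; S(1,1) = 0.8818
  k=2: S(2,0) = 1.1379; S(2,1) = 0.9600; S(2,2) = 0.8099
  k=3: S(3,0) = 1.2388; S(3,1) = 1.0452; S(3,2) = 0.8818; S(3,3) = 0.7439
  k=4: S(4,0) = 1.3487; S(4,1) = 1.1379; S(4,2) = 0.9600; S(4,3) = 0.8099; S(4,4) = 0.6833
Terminal payoffs V(N, i) = max(S_T - K, 0):
  V(4,0) = 0.428750; V(4,1) = 0.217893; V(4,2) = 0.040000; V(4,3) = 0.000000; V(4,4) = 0.000000
Backward induction: V(k, i) = exp(-r*dt) * [p * V(k+1, i) + (1-p) * V(k+1, i+1)].
  V(3,0) = exp(-r*dt) * [p*0.428750 + (1-p)*0.217893] = 0.319935
  V(3,1) = exp(-r*dt) * [p*0.217893 + (1-p)*0.040000] = 0.126260
  V(3,2) = exp(-r*dt) * [p*0.040000 + (1-p)*0.000000] = 0.019407
  V(3,3) = exp(-r*dt) * [p*0.000000 + (1-p)*0.000000] = 0.000000
  V(2,0) = exp(-r*dt) * [p*0.319935 + (1-p)*0.126260] = 0.220075
  V(2,1) = exp(-r*dt) * [p*0.126260 + (1-p)*0.019407] = 0.071226
  V(2,2) = exp(-r*dt) * [p*0.019407 + (1-p)*0.000000] = 0.009415
  V(1,0) = exp(-r*dt) * [p*0.220075 + (1-p)*0.071226] = 0.143358
  V(1,1) = exp(-r*dt) * [p*0.071226 + (1-p)*0.009415] = 0.039393
  V(0,0) = exp(-r*dt) * [p*0.143358 + (1-p)*0.039393] = 0.089786

Answer: Price = V(0,0) = 0.0898
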